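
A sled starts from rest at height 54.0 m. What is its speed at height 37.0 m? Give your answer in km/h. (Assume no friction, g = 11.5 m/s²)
mgh₁ = mgh₂ + ½mv² ⇒ v = √(2g(h₁−h₂)) = √(2·11.5·17.0) = 19.7737 m/s = 71.19 km/h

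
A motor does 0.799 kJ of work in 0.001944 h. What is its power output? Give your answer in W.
Convert to SI: W = 799.0 J, t = 6.9984 s
P = W/t = 799.0/6.9984 = 114.2 W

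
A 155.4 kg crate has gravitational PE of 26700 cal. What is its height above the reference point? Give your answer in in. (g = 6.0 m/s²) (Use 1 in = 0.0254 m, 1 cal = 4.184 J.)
Convert to SI: m = 155.4 kg, PE = 111713 J
h = PE/(mg) = 111713/(155.4·6.0) = 119.812 m = 4717 in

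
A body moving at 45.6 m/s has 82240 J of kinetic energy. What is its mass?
m = 2·KE/v² = 2·82240/(45.6)² = 79.1 kg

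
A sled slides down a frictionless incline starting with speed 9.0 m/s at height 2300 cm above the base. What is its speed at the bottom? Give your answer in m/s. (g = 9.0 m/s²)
Convert to SI: v₀ = 9.0 m/s, h = 23.0 m
½mv₀² + mgh = ½mv² ⇒ v = √(v₀² + 2gh) = √(9.0² + 2·9.0·23.0) = 22.25 m/s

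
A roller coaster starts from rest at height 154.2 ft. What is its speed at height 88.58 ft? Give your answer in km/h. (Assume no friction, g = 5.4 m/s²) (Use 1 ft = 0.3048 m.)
Convert to SI: h₁−h₂ = 20.001 m
mgh₁ = mgh₂ + ½mv² ⇒ v = √(2g(h₁−h₂)) = √(2·5.4·20.001) = 14.6973 m/s = 52.91 km/h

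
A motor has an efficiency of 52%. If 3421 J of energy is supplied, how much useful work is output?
W_out = η·W_in = 0.52·3421 = 1778.92 J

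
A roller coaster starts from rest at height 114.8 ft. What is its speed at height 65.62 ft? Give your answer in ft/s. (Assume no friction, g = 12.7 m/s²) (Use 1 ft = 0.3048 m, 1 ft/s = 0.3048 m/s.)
Convert to SI: h₁−h₂ = 14.9901 m
mgh₁ = mgh₂ + ½mv² ⇒ v = √(2g(h₁−h₂)) = √(2·12.7·14.9901) = 19.5128 m/s = 64.02 ft/s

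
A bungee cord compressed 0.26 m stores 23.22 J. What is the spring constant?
k = 2·PE/x² = 2·23.22/(0.26)² = 687.0 N/m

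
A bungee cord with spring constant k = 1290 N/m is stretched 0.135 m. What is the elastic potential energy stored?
PE = ½kx² = ½(1290)(0.135)² = 11.76 J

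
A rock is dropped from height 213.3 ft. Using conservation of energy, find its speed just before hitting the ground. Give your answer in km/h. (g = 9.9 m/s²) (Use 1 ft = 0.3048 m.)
Convert to SI: h = 65.0138 m
mgh = ½mv² ⇒ v = √(2gh) = √(2·9.9·65.0138) = 35.8786 m/s = 129.2 km/h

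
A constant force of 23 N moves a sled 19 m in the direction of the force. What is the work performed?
W = F·d = (23)(19) = 437.0 J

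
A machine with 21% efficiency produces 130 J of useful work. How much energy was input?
W_in = W_out/η = 130/0.21 = 619.0 J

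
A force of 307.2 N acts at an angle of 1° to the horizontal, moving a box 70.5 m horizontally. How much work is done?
W = F·d·cosθ = (307.2)(70.5)cos(1°) = 21650 J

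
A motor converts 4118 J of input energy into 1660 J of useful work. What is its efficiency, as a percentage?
η = W_out/W_in = 1660/4118 = 40.31%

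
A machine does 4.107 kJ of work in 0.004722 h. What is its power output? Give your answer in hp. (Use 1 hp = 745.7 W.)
Convert to SI: W = 4107.0 J, t = 16.9992 s
P = W/t = 4107.0/16.9992 = 241.6 W = 0.324 hp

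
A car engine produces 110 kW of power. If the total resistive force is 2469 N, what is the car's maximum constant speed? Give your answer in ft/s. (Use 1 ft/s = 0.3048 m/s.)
P = Fv ⇒ v = P/F = 110000 W/2469.0 N = 44.5525 m/s = 146.2 ft/s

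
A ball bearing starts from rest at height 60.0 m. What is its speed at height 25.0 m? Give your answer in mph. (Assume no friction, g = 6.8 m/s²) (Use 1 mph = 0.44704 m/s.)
mgh₁ = mgh₂ + ½mv² ⇒ v = √(2g(h₁−h₂)) = √(2·6.8·35.0) = 21.8174 m/s = 48.8 mph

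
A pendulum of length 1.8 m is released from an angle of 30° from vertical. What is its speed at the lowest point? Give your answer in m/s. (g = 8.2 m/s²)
h = L(1 − cosθ) = 1.8(1 − cos30°) = 0.241154 m
v = √(2gh) = √(2·8.2·0.241154) = 1.989 m/s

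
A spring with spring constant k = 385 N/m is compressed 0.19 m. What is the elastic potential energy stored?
PE = ½kx² = ½(385)(0.19)² = 6.949 J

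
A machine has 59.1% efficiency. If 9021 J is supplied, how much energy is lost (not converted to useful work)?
W_lost = W_in(1 − η) = 9021·(1 − 0.591) = 3690 J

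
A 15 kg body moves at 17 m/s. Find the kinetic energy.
KE = ½mv² = ½(15)(17)² = 2167.5 J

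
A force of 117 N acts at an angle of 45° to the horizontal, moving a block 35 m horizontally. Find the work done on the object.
W = F·d·cosθ = (117)(35)cos(45°) = 2896 J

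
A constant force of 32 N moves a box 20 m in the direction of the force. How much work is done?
W = F·d = (32)(20) = 640.0 J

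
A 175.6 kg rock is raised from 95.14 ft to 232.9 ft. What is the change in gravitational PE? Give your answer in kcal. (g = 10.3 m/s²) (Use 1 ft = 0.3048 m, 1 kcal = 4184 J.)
Convert to SI: m = 175.6 kg, Δh = 41.9892 m
ΔPE = mgΔh = (175.6)(10.3)(41.9892) = 75945.1 J = 18.15 kcal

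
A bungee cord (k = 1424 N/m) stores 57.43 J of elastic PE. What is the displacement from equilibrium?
x = √(2·PE/k) = √(2·57.43/1424) = 0.284 m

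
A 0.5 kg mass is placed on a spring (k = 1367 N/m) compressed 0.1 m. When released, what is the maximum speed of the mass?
½kx² = ½mv² ⇒ v = x√(k/m) = (0.1)√(1367/0.5) = 5.229 m/s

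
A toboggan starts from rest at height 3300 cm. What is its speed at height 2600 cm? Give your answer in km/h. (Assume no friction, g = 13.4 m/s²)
Convert to SI: h₁−h₂ = 7.0 m
mgh₁ = mgh₂ + ½mv² ⇒ v = √(2g(h₁−h₂)) = √(2·13.4·7.0) = 13.6967 m/s = 49.31 km/h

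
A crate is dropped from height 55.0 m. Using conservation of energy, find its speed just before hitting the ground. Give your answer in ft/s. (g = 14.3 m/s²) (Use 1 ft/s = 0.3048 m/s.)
mgh = ½mv² ⇒ v = √(2gh) = √(2·14.3·55.0) = 39.6611 m/s = 130.1 ft/s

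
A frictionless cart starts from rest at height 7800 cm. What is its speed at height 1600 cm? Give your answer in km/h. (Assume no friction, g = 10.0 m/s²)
Convert to SI: h₁−h₂ = 62.0 m
mgh₁ = mgh₂ + ½mv² ⇒ v = √(2g(h₁−h₂)) = √(2·10.0·62.0) = 35.2136 m/s = 126.8 km/h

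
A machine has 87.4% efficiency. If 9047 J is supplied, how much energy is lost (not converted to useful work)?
W_lost = W_in(1 − η) = 9047·(1 − 0.874) = 1140 J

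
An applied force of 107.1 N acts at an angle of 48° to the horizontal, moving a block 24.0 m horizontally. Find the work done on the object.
W = F·d·cosθ = (107.1)(24.0)cos(48°) = 1720 J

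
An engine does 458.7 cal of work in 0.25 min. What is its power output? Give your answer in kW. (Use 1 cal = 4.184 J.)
Convert to SI: W = 1919.2 J, t = 15.0 s
P = W/t = 1919.2/15.0 = 127.947 W = 0.1279 kW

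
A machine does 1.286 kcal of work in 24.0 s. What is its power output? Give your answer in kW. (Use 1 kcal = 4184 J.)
Convert to SI: W = 5380.62 J, t = 24.0 s
P = W/t = 5380.62/24.0 = 224.193 W = 0.2242 kW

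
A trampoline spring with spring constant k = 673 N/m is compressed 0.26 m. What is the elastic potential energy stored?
PE = ½kx² = ½(673)(0.26)² = 22.75 J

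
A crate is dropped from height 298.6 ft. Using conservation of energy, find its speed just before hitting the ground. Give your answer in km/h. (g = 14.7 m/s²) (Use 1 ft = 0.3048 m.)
Convert to SI: h = 91.0133 m
mgh = ½mv² ⇒ v = √(2gh) = √(2·14.7·91.0133) = 51.728 m/s = 186.2 km/h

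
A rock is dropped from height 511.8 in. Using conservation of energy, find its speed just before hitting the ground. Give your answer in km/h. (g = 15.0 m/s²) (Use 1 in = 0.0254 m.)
Convert to SI: h = 12.9997 m
mgh = ½mv² ⇒ v = √(2gh) = √(2·15.0·12.9997) = 19.7482 m/s = 71.09 km/h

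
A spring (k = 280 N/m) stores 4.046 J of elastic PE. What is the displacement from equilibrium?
x = √(2·PE/k) = √(2·4.046/280) = 0.17 m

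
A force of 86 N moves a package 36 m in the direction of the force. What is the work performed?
W = F·d = (86)(36) = 3096 J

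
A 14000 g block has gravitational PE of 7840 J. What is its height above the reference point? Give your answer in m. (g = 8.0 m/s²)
Convert to SI: m = 14.0 kg, PE = 7840.0 J
h = PE/(mg) = 7840.0/(14.0·8.0) = 70.0 m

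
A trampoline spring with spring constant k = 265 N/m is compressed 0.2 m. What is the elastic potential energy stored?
PE = ½kx² = ½(265)(0.2)² = 5.3 J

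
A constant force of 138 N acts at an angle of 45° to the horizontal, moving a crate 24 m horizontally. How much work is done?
W = F·d·cosθ = (138)(24)cos(45°) = 2342 J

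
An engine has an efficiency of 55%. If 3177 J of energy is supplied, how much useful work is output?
W_out = η·W_in = 0.55·3177 = 1747.35 J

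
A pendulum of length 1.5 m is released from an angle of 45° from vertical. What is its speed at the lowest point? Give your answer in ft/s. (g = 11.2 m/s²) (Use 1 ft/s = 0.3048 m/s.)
h = L(1 − cosθ) = 1.5(1 − cos45°) = 0.43934 m
v = √(2gh) = √(2·11.2·0.43934) = 3.13707 m/s = 10.29 ft/s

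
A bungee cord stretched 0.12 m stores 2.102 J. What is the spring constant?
k = 2·PE/x² = 2·2.102/(0.12)² = 291.9 N/m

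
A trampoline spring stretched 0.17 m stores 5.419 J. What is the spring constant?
k = 2·PE/x² = 2·5.419/(0.17)² = 375.0 N/m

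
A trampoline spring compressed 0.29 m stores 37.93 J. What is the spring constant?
k = 2·PE/x² = 2·37.93/(0.29)² = 902.0 N/m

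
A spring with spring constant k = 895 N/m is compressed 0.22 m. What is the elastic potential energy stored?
PE = ½kx² = ½(895)(0.22)² = 21.66 J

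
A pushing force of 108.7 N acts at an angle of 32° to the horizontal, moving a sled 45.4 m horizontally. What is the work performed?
W = F·d·cosθ = (108.7)(45.4)cos(32°) = 4185 J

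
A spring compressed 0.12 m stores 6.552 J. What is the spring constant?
k = 2·PE/x² = 2·6.552/(0.12)² = 910.0 N/m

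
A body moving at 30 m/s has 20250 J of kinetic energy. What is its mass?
m = 2·KE/v² = 2·20250/(30)² = 45.0 kg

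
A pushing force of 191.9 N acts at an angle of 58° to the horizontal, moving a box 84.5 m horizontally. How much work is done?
W = F·d·cosθ = (191.9)(84.5)cos(58°) = 8593 J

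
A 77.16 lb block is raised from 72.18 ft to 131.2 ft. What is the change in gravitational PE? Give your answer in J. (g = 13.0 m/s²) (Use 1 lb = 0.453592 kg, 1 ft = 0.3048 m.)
Convert to SI: m = 34.9992 kg, Δh = 17.9893 m
ΔPE = mgΔh = (34.9992)(13.0)(17.9893) = 8185 J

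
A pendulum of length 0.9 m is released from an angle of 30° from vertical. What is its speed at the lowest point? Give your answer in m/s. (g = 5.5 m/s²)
h = L(1 − cosθ) = 0.9(1 − cos30°) = 0.120577 m
v = √(2gh) = √(2·5.5·0.120577) = 1.152 m/s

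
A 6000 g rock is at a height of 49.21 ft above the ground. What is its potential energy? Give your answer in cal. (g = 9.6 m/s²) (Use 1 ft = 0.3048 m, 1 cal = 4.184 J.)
Convert to SI: m = 6.0 kg, h = 14.9992 m
PE = mgh = (6.0)(9.6)(14.9992) = 863.954 J = 206.5 cal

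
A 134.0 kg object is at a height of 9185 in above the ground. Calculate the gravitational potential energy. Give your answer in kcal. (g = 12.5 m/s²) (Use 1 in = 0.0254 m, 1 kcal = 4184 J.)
Convert to SI: m = 134.0 kg, h = 233.299 m
PE = mgh = (134.0)(12.5)(233.299) = 390776 J = 93.4 kcal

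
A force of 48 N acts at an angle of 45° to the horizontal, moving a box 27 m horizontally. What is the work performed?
W = F·d·cosθ = (48)(27)cos(45°) = 916.4 J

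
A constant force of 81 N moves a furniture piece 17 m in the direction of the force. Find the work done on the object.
W = F·d = (81)(17) = 1377 J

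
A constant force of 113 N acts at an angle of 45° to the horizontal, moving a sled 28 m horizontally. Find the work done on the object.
W = F·d·cosθ = (113)(28)cos(45°) = 2237 J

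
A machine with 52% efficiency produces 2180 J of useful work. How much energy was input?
W_in = W_out/η = 2180/0.52 = 4192 J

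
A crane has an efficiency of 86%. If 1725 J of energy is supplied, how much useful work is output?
W_out = η·W_in = 0.86·1725 = 1483.5 J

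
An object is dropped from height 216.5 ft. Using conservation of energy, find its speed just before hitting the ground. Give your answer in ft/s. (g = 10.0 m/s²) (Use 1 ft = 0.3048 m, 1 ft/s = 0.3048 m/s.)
Convert to SI: h = 65.9892 m
mgh = ½mv² ⇒ v = √(2gh) = √(2·10.0·65.9892) = 36.3288 m/s = 119.2 ft/s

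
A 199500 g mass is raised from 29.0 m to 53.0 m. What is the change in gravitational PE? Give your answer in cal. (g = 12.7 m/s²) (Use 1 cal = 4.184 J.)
Convert to SI: m = 199.5 kg, Δh = 24.0 m
ΔPE = mgΔh = (199.5)(12.7)(24.0) = 60807.6 J = 14530 cal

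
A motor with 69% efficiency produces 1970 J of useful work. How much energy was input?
W_in = W_out/η = 1970/0.69 = 2855 J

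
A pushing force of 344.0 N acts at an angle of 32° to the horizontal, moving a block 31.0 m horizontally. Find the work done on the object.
W = F·d·cosθ = (344.0)(31.0)cos(32°) = 9044 J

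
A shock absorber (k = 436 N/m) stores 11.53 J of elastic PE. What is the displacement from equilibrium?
x = √(2·PE/k) = √(2·11.53/436) = 0.23 m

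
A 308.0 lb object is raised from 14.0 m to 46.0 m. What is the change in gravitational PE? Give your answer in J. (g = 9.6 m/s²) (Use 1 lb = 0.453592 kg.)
Convert to SI: m = 139.706 kg, Δh = 32.0 m
ΔPE = mgΔh = (139.706)(9.6)(32.0) = 42920 J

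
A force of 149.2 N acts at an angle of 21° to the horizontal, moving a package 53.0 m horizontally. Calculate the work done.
W = F·d·cosθ = (149.2)(53.0)cos(21°) = 7382 J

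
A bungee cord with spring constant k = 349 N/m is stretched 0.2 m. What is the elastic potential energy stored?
PE = ½kx² = ½(349)(0.2)² = 6.98 J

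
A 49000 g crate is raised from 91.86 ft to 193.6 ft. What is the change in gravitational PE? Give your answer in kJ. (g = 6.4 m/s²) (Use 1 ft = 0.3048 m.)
Convert to SI: m = 49.0 kg, Δh = 31.0104 m
ΔPE = mgΔh = (49.0)(6.4)(31.0104) = 9724.85 J = 9.725 kJ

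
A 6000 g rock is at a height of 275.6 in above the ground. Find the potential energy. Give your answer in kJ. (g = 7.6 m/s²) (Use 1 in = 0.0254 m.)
Convert to SI: m = 6.0 kg, h = 7.00024 m
PE = mgh = (6.0)(7.6)(7.00024) = 319.211 J = 0.3192 kJ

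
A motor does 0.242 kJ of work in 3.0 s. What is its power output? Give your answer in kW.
Convert to SI: W = 242.0 J, t = 3.0 s
P = W/t = 242.0/3.0 = 80.6667 W = 0.08067 kW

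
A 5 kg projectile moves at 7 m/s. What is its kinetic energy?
KE = ½mv² = ½(5)(7)² = 122.5 J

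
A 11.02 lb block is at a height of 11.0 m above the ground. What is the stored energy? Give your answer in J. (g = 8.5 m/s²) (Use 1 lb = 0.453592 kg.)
Convert to SI: m = 4.99858 kg, h = 11.0 m
PE = mgh = (4.99858)(8.5)(11.0) = 467.4 J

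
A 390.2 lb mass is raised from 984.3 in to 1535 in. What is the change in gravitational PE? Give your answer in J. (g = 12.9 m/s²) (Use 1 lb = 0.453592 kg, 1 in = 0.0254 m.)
Convert to SI: m = 176.992 kg, Δh = 13.9878 m
ΔPE = mgΔh = (176.992)(12.9)(13.9878) = 31940 J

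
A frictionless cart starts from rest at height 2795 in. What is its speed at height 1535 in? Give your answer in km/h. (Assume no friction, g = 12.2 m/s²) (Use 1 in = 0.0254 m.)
Convert to SI: h₁−h₂ = 32.004 m
mgh₁ = mgh₂ + ½mv² ⇒ v = √(2g(h₁−h₂)) = √(2·12.2·32.004) = 27.9445 m/s = 100.6 km/h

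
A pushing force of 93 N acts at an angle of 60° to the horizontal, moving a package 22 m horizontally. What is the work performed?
W = F·d·cosθ = (93)(22)cos(60°) = 1023 J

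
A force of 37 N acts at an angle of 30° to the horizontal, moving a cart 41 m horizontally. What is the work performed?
W = F·d·cosθ = (37)(41)cos(30°) = 1314 J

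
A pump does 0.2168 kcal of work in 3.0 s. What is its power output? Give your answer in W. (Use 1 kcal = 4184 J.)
Convert to SI: W = 907.091 J, t = 3.0 s
P = W/t = 907.091/3.0 = 302.4 W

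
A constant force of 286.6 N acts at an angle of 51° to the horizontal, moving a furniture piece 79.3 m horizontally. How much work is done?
W = F·d·cosθ = (286.6)(79.3)cos(51°) = 14300 J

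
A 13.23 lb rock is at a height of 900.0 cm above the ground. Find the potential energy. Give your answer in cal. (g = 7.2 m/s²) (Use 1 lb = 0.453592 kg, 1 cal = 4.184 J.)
Convert to SI: m = 6.00102 kg, h = 9.0 m
PE = mgh = (6.00102)(7.2)(9.0) = 388.866 J = 92.94 cal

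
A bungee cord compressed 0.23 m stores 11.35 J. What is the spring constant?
k = 2·PE/x² = 2·11.35/(0.23)² = 429.1 N/m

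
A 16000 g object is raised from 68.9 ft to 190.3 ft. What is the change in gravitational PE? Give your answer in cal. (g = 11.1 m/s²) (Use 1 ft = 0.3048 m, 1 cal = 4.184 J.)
Convert to SI: m = 16.0 kg, Δh = 37.0027 m
ΔPE = mgΔh = (16.0)(11.1)(37.0027) = 6571.68 J = 1571 cal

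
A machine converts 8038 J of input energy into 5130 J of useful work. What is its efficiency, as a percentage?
η = W_out/W_in = 5130/8038 = 63.82%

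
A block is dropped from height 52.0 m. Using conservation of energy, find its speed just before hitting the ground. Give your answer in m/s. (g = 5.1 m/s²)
mgh = ½mv² ⇒ v = √(2gh) = √(2·5.1·52.0) = 23.03 m/s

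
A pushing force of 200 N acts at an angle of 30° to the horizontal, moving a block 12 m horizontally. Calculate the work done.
W = F·d·cosθ = (200)(12)cos(30°) = 2078 J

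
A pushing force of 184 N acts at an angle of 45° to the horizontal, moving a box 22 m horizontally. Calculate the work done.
W = F·d·cosθ = (184)(22)cos(45°) = 2862 J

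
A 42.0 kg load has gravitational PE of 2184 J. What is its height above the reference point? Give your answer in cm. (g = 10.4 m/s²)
h = PE/(mg) = 2184.0/(42.0·10.4) = 5.0 m = 500.0 cm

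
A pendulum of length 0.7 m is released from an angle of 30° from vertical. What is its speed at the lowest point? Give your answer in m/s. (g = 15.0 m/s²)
h = L(1 − cosθ) = 0.7(1 − cos30°) = 0.0937822 m
v = √(2gh) = √(2·15.0·0.0937822) = 1.677 m/s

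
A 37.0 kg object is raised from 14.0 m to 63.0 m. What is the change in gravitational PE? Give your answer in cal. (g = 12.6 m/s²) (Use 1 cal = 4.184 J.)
ΔPE = mgΔh = (37.0)(12.6)(49.0) = 22843.8 J = 5460 cal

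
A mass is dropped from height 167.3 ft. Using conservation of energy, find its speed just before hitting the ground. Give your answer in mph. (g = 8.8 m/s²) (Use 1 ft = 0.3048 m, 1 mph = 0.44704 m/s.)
Convert to SI: h = 50.993 m
mgh = ½mv² ⇒ v = √(2gh) = √(2·8.8·50.993) = 29.9579 m/s = 67.01 mph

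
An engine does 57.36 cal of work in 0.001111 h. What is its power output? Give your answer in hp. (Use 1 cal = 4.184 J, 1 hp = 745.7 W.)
Convert to SI: W = 239.994 J, t = 3.9996 s
P = W/t = 239.994/3.9996 = 60.0046 W = 0.08047 hp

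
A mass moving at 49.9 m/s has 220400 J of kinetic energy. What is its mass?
m = 2·KE/v² = 2·220400/(49.9)² = 177.0 kg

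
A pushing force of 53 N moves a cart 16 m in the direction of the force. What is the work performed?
W = F·d = (53)(16) = 848.0 J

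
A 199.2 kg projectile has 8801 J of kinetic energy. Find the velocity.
v = √(2·KE/m) = √(2·8801/199.2) = 9.4 m/s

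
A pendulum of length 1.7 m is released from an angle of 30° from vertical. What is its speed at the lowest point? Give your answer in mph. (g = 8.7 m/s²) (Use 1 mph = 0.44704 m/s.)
h = L(1 − cosθ) = 1.7(1 − cos30°) = 0.227757 m
v = √(2gh) = √(2·8.7·0.227757) = 1.99072 m/s = 4.453 mph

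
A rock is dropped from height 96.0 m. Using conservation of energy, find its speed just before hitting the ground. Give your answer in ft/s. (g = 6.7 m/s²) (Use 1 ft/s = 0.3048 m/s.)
mgh = ½mv² ⇒ v = √(2gh) = √(2·6.7·96.0) = 35.8664 m/s = 117.7 ft/s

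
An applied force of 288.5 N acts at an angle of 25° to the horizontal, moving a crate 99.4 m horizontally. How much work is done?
W = F·d·cosθ = (288.5)(99.4)cos(25°) = 25990 J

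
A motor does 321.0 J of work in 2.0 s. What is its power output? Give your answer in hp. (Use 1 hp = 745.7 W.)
P = W/t = 321.0/2.0 = 160.5 W = 0.2152 hp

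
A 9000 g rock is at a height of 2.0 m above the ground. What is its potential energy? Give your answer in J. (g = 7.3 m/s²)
Convert to SI: m = 9.0 kg, h = 2.0 m
PE = mgh = (9.0)(7.3)(2.0) = 131.4 J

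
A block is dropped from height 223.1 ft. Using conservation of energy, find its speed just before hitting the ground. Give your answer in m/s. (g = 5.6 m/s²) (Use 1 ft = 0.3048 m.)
Convert to SI: h = 68.0009 m
mgh = ½mv² ⇒ v = √(2gh) = √(2·5.6·68.0009) = 27.6 m/s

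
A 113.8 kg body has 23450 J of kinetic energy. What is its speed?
v = √(2·KE/m) = √(2·23450/113.8) = 20.3 m/s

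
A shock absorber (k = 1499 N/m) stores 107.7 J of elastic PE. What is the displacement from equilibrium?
x = √(2·PE/k) = √(2·107.7/1499) = 0.3791 m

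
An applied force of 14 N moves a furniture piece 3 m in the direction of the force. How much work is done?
W = F·d = (14)(3) = 42.0 J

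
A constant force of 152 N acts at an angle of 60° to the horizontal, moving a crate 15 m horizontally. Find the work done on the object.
W = F·d·cosθ = (152)(15)cos(60°) = 1140 J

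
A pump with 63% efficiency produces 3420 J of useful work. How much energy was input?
W_in = W_out/η = 3420/0.63 = 5429 J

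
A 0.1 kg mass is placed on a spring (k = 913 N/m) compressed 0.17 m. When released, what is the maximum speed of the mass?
½kx² = ½mv² ⇒ v = x√(k/m) = (0.17)√(913/0.1) = 16.24 m/s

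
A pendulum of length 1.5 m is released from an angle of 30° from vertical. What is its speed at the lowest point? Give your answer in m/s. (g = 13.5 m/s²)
h = L(1 − cosθ) = 1.5(1 − cos30°) = 0.200962 m
v = √(2gh) = √(2·13.5·0.200962) = 2.329 m/s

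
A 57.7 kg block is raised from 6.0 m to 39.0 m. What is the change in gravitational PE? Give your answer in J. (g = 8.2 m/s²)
ΔPE = mgΔh = (57.7)(8.2)(33.0) = 15610 J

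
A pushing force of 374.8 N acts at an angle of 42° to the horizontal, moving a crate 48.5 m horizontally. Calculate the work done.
W = F·d·cosθ = (374.8)(48.5)cos(42°) = 13510 J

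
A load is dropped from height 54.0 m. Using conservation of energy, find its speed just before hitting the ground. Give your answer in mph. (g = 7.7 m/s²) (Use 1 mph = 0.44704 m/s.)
mgh = ½mv² ⇒ v = √(2gh) = √(2·7.7·54.0) = 28.8375 m/s = 64.51 mph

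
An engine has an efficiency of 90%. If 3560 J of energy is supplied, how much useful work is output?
W_out = η·W_in = 0.9·3560 = 3204.0 J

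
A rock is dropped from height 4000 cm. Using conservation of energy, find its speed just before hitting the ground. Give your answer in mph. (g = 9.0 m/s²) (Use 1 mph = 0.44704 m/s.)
Convert to SI: h = 40.0 m
mgh = ½mv² ⇒ v = √(2gh) = √(2·9.0·40.0) = 26.8328 m/s = 60.02 mph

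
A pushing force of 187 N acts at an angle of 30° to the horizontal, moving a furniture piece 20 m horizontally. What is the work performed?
W = F·d·cosθ = (187)(20)cos(30°) = 3239 J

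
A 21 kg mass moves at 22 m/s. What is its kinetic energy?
KE = ½mv² = ½(21)(22)² = 5082.0 J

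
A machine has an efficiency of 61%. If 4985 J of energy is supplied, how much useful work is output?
W_out = η·W_in = 0.61·4985 = 3040.85 J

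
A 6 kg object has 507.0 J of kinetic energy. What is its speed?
v = √(2·KE/m) = √(2·507.0/6) = 13.0 m/s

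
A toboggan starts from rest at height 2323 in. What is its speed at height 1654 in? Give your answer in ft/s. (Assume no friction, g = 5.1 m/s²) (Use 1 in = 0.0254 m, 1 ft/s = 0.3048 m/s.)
Convert to SI: h₁−h₂ = 16.9926 m
mgh₁ = mgh₂ + ½mv² ⇒ v = √(2g(h₁−h₂)) = √(2·5.1·16.9926) = 13.1653 m/s = 43.19 ft/s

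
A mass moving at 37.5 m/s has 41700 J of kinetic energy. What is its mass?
m = 2·KE/v² = 2·41700/(37.5)² = 59.31 kg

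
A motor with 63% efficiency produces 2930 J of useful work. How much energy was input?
W_in = W_out/η = 2930/0.63 = 4651 J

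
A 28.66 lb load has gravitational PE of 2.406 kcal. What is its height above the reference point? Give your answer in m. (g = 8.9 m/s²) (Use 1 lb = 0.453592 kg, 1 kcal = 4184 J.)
Convert to SI: m = 12.9999 kg, PE = 10066.7 J
h = PE/(mg) = 10066.7/(12.9999·8.9) = 87.01 m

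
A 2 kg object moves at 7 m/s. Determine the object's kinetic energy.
KE = ½mv² = ½(2)(7)² = 49.0 J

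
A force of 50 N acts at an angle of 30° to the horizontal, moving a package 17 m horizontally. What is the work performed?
W = F·d·cosθ = (50)(17)cos(30°) = 736.1 J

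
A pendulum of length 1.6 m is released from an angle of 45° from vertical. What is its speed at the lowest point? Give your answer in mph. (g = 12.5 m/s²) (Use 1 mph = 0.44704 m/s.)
h = L(1 − cosθ) = 1.6(1 − cos45°) = 0.468629 m
v = √(2gh) = √(2·12.5·0.468629) = 3.42282 m/s = 7.657 mph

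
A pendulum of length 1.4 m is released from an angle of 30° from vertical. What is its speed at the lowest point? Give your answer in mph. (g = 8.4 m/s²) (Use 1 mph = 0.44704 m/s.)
h = L(1 − cosθ) = 1.4(1 − cos30°) = 0.187564 m
v = √(2gh) = √(2·8.4·0.187564) = 1.77513 m/s = 3.971 mph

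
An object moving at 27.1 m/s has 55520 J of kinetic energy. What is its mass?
m = 2·KE/v² = 2·55520/(27.1)² = 151.2 kg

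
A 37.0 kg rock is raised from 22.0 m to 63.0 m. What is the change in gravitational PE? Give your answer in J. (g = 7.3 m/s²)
ΔPE = mgΔh = (37.0)(7.3)(41.0) = 11070 J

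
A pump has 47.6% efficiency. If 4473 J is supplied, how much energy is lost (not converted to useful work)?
W_lost = W_in(1 − η) = 4473·(1 − 0.476) = 2344 J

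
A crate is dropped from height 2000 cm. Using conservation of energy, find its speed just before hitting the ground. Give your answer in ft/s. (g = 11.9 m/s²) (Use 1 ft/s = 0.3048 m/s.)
Convert to SI: h = 20.0 m
mgh = ½mv² ⇒ v = √(2gh) = √(2·11.9·20.0) = 21.8174 m/s = 71.58 ft/s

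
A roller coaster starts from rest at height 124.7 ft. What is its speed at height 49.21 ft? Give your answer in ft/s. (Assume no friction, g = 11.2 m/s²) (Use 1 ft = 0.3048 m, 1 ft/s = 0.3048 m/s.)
Convert to SI: h₁−h₂ = 23.0094 m
mgh₁ = mgh₂ + ½mv² ⇒ v = √(2g(h₁−h₂)) = √(2·11.2·23.0094) = 22.7026 m/s = 74.48 ft/s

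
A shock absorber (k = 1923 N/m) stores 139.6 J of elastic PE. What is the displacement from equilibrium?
x = √(2·PE/k) = √(2·139.6/1923) = 0.381 m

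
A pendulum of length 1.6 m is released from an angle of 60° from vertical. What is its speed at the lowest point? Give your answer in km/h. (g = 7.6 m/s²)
h = L(1 − cosθ) = 1.6(1 − cos60°) = 0.8 m
v = √(2gh) = √(2·7.6·0.8) = 3.48712 m/s = 12.55 km/h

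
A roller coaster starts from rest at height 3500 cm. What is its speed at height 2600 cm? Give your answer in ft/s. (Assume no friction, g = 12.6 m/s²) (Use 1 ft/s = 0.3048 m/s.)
Convert to SI: h₁−h₂ = 9.0 m
mgh₁ = mgh₂ + ½mv² ⇒ v = √(2g(h₁−h₂)) = √(2·12.6·9.0) = 15.0599 m/s = 49.41 ft/s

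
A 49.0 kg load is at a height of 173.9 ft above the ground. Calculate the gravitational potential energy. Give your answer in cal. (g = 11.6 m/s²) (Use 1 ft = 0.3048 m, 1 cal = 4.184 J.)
Convert to SI: m = 49.0 kg, h = 53.0047 m
PE = mgh = (49.0)(11.6)(53.0047) = 30127.9 J = 7201 cal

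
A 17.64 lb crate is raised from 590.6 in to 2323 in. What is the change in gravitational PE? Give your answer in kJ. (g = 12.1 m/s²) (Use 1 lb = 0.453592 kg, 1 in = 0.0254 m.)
Convert to SI: m = 8.00136 kg, Δh = 44.003 m
ΔPE = mgΔh = (8.00136)(12.1)(44.003) = 4260.21 J = 4.26 kJ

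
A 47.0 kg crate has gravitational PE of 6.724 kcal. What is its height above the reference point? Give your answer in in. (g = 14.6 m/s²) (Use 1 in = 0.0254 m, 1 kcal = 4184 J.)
Convert to SI: m = 47.0 kg, PE = 28133.2 J
h = PE/(mg) = 28133.2/(47.0·14.6) = 40.9986 m = 1614 in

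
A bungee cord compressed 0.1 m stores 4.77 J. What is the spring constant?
k = 2·PE/x² = 2·4.77/(0.1)² = 954.0 N/m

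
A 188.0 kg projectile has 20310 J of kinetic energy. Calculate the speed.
v = √(2·KE/m) = √(2·20310/188.0) = 14.7 m/s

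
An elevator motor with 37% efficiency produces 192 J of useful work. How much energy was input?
W_in = W_out/η = 192/0.37 = 518.9 J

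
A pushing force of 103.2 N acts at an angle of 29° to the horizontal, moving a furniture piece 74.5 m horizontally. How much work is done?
W = F·d·cosθ = (103.2)(74.5)cos(29°) = 6724 J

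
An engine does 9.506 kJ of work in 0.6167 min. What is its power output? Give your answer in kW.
Convert to SI: W = 9506.0 J, t = 37.002 s
P = W/t = 9506.0/37.002 = 256.905 W = 0.2569 kW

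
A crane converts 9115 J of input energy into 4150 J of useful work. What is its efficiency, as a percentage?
η = W_out/W_in = 4150/9115 = 45.53%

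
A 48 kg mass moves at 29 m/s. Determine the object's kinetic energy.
KE = ½mv² = ½(48)(29)² = 20184.0 J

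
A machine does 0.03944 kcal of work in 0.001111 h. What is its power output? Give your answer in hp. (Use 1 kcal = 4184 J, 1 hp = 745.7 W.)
Convert to SI: W = 165.017 J, t = 3.9996 s
P = W/t = 165.017/3.9996 = 41.2584 W = 0.05533 hp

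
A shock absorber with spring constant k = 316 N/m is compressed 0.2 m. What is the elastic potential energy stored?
PE = ½kx² = ½(316)(0.2)² = 6.32 J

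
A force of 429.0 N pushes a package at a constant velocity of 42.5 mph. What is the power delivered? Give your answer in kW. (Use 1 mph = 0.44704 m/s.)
Convert to SI: F = 429.0 N, v = 18.9992 m/s
P = Fv = (429.0)(18.9992) = 8150.66 W = 8.151 kW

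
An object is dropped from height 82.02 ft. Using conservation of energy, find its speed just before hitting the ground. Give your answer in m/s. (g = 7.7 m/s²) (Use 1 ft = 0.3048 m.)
Convert to SI: h = 24.9997 m
mgh = ½mv² ⇒ v = √(2gh) = √(2·7.7·24.9997) = 19.62 m/s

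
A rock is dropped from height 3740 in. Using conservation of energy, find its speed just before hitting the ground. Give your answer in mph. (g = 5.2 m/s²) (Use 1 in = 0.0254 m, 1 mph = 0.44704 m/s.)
Convert to SI: h = 94.996 m
mgh = ½mv² ⇒ v = √(2gh) = √(2·5.2·94.996) = 31.4318 m/s = 70.31 mph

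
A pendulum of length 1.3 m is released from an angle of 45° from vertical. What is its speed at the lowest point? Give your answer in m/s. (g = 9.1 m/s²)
h = L(1 − cosθ) = 1.3(1 − cos45°) = 0.380761 m
v = √(2gh) = √(2·9.1·0.380761) = 2.632 m/s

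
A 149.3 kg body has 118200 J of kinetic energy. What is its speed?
v = √(2·KE/m) = √(2·118200/149.3) = 39.79 m/s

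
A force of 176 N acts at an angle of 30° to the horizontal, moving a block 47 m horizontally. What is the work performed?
W = F·d·cosθ = (176)(47)cos(30°) = 7164 J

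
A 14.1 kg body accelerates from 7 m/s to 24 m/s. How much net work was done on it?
W = ΔKE = ½m(v₂² − v₁²) = ½(14.1)(24² − 7²) = 3715.35 J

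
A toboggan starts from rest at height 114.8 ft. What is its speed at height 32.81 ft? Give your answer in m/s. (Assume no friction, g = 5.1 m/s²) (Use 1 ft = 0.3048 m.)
Convert to SI: h₁−h₂ = 24.9906 m
mgh₁ = mgh₂ + ½mv² ⇒ v = √(2g(h₁−h₂)) = √(2·5.1·24.9906) = 15.97 m/s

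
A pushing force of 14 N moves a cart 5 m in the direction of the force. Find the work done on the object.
W = F·d = (14)(5) = 70.0 J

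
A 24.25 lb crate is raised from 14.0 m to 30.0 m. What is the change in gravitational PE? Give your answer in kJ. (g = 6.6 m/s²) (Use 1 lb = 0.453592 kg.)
Convert to SI: m = 10.9996 kg, Δh = 16.0 m
ΔPE = mgΔh = (10.9996)(6.6)(16.0) = 1161.56 J = 1.162 kJ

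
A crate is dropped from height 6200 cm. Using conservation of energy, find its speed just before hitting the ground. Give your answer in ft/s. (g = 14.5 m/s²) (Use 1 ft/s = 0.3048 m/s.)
Convert to SI: h = 62.0 m
mgh = ½mv² ⇒ v = √(2gh) = √(2·14.5·62.0) = 42.4028 m/s = 139.1 ft/s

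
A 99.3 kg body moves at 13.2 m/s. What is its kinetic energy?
KE = ½mv² = ½(99.3)(13.2)² = 8651 J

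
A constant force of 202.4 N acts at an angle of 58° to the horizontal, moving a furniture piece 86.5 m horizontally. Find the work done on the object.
W = F·d·cosθ = (202.4)(86.5)cos(58°) = 9278 J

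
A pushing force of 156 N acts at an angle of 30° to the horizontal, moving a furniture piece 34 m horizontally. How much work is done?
W = F·d·cosθ = (156)(34)cos(30°) = 4593 J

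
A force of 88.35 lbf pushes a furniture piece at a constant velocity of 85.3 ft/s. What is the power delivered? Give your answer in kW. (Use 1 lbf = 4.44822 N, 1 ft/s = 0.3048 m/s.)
Convert to SI: F = 393.0 N, v = 25.9994 m/s
P = Fv = (393.0)(25.9994) = 10217.8 W = 10.22 kW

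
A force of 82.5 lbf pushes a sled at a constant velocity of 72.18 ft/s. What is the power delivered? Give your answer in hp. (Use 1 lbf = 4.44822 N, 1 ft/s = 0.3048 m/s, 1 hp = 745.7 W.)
Convert to SI: F = 366.978 N, v = 22.0005 m/s
P = Fv = (366.978)(22.0005) = 8073.69 W = 10.83 hp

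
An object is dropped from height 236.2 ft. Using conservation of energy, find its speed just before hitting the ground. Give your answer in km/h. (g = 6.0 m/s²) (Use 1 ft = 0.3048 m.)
Convert to SI: h = 71.9938 m
mgh = ½mv² ⇒ v = √(2gh) = √(2·6.0·71.9938) = 29.3926 m/s = 105.8 km/h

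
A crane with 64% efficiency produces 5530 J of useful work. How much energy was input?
W_in = W_out/η = 5530/0.64 = 8641 J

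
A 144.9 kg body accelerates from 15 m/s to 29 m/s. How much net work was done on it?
W = ΔKE = ½m(v₂² − v₁²) = ½(144.9)(29² − 15²) = 44629.2 J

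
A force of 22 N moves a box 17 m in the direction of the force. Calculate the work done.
W = F·d = (22)(17) = 374.0 J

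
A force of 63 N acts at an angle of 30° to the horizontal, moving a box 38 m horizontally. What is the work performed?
W = F·d·cosθ = (63)(38)cos(30°) = 2073 J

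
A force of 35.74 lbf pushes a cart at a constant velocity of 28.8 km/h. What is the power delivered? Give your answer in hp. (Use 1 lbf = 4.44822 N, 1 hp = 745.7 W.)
Convert to SI: F = 158.979 N, v = 8.0 m/s
P = Fv = (158.979)(8.0) = 1271.84 W = 1.706 hp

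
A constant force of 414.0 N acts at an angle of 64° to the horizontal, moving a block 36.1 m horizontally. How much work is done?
W = F·d·cosθ = (414.0)(36.1)cos(64°) = 6552 J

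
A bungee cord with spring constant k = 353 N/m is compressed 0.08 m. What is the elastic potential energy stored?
PE = ½kx² = ½(353)(0.08)² = 1.13 J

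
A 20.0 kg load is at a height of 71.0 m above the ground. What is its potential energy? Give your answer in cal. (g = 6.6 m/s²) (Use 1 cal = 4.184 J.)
PE = mgh = (20.0)(6.6)(71.0) = 9372.0 J = 2240 cal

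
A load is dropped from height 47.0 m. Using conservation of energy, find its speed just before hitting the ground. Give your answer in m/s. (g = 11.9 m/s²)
mgh = ½mv² ⇒ v = √(2gh) = √(2·11.9·47.0) = 33.45 m/s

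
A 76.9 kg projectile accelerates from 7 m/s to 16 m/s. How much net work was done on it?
W = ΔKE = ½m(v₂² − v₁²) = ½(76.9)(16² − 7²) = 7959.15 J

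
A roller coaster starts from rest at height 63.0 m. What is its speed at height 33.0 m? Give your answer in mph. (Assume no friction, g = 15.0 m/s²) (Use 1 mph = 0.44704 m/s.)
mgh₁ = mgh₂ + ½mv² ⇒ v = √(2g(h₁−h₂)) = √(2·15.0·30.0) = 30.0 m/s = 67.11 mph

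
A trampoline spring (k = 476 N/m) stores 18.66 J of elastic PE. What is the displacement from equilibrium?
x = √(2·PE/k) = √(2·18.66/476) = 0.28 m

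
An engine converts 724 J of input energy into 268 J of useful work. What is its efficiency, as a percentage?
η = W_out/W_in = 268/724 = 37.02%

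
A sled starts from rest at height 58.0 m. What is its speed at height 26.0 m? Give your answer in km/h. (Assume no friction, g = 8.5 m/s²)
mgh₁ = mgh₂ + ½mv² ⇒ v = √(2g(h₁−h₂)) = √(2·8.5·32.0) = 23.3238 m/s = 83.97 km/h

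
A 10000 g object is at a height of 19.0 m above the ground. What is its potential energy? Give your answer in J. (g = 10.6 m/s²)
Convert to SI: m = 10.0 kg, h = 19.0 m
PE = mgh = (10.0)(10.6)(19.0) = 2014 J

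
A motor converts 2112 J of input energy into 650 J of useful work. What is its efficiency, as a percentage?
η = W_out/W_in = 650/2112 = 30.78%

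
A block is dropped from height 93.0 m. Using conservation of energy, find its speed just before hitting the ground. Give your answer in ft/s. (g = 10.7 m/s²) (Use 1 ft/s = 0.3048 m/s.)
mgh = ½mv² ⇒ v = √(2gh) = √(2·10.7·93.0) = 44.6117 m/s = 146.4 ft/s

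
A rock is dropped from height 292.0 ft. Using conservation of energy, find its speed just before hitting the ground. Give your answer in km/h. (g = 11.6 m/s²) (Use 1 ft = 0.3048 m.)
Convert to SI: h = 89.0016 m
mgh = ½mv² ⇒ v = √(2gh) = √(2·11.6·89.0016) = 45.4405 m/s = 163.6 km/h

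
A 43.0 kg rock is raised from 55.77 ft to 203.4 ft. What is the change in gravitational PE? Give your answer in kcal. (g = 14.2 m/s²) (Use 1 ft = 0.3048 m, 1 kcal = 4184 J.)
Convert to SI: m = 43.0 kg, Δh = 44.9976 m
ΔPE = mgΔh = (43.0)(14.2)(44.9976) = 27475.5 J = 6.567 kcal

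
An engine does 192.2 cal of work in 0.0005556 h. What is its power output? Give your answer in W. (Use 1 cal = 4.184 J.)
Convert to SI: W = 804.165 J, t = 2.00016 s
P = W/t = 804.165/2.00016 = 402.1 W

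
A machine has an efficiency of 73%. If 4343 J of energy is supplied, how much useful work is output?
W_out = η·W_in = 0.73·4343 = 3170.39 J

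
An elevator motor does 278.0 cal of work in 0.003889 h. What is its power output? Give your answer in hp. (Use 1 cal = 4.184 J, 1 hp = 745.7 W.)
Convert to SI: W = 1163.15 J, t = 14.0004 s
P = W/t = 1163.15/14.0004 = 83.0799 W = 0.1114 hp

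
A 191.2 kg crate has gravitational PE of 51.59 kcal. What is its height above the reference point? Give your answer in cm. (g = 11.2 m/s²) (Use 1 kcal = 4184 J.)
Convert to SI: m = 191.2 kg, PE = 215853 J
h = PE/(mg) = 215853/(191.2·11.2) = 100.798 m = 10080 cm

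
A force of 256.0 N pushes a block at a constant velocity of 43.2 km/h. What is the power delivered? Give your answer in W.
Convert to SI: F = 256.0 N, v = 12.0 m/s
P = Fv = (256.0)(12.0) = 3072 W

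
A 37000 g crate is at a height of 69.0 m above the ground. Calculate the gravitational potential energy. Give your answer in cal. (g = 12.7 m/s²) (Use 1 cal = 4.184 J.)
Convert to SI: m = 37.0 kg, h = 69.0 m
PE = mgh = (37.0)(12.7)(69.0) = 32423.1 J = 7749 cal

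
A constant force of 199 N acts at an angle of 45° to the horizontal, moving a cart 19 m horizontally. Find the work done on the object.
W = F·d·cosθ = (199)(19)cos(45°) = 2674 J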